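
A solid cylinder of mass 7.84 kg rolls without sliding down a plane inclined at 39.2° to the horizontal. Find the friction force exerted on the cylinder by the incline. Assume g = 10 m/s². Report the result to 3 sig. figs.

f ≈ 16.5 N

With I = (1/2)MR², the ratio k = I/(MR²) is 0.5.
Along the incline Mg sinθ − f = Ma, and torque about the center fR = Iα = kMR²(a/R) gives f = kMa.
Combining, a = g sinθ/(1+k) and f = kMa = kMg sinθ/(1+k).
f = 0.5 × 7.84 × 10 × sin39.2° / 1.5 ≈ 16.5 N.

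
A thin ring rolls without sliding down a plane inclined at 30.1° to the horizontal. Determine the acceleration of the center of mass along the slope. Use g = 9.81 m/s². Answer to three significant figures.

a ≈ 2.46 m/s²

Here I = MR², so the shape factor k = I/(MR²) = 1.
Newton's second law down the slope: Mg sinθ − f = Ma. The torque equation fR = Iα (with α = a/R) gives f = kMa.
Eliminating f: Mg sinθ = (1+k)Ma, so a = g sinθ/(1+k) = 9.81 × sin30.1° / 2 ≈ 2.46 m/s².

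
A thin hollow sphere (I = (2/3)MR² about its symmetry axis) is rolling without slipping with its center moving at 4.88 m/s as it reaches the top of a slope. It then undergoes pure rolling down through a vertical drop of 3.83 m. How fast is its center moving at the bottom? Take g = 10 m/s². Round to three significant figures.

v ≈ 8.35 m/s

For this body I = (2/3)MR², i.e. k = I/(MR²) = 2/3.
Pure rolling means v = ωR; then KE = ½Mv² + ½I(v/R)² = ½(1+k)Mv² = (5/6)Mv².
Energy conservation: (5/6)Mv₀² + Mgh = (5/6)Mv², so v² = v₀² + 2gh/(1+k).
v = √(4.88² + 2×10×3.83/1.667) = √69.77 ≈ 8.35 m/s.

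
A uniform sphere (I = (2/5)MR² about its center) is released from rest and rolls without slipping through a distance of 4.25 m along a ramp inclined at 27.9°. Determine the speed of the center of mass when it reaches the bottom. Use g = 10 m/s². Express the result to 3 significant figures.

For this body I = (2/5)MR², i.e. k = I/(MR²) = 0.4.
Rolling without slipping gives ω = v/R, so the total kinetic energy is ½Mv² + ½Iω² = ½(1+k)Mv² = (7/10)Mv².
The vertical drop is h = L sinθ = 4.25 × sin27.9° = 1.989 m.
Setting Mgh = (7/10)Mv² gives v = √(2gh/(1+k)) = √(2·10·1.989/1.4) ≈ 5.33 m/s.

v ≈ 5.33 m/s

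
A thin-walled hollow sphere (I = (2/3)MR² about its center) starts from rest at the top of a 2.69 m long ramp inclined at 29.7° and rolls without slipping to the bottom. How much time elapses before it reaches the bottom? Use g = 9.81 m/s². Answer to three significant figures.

With I = (2/3)MR², the ratio k = I/(MR²) is 2/3.
Newton's second law down the slope: Mg sinθ − f = Ma. The torque equation fR = Iα (with α = a/R) gives f = kMa.
Hence a = g sinθ/(1+k) = 9.81×sin29.7°/1.667 = 2.916 m/s².
With constant a from rest, t = √(2L/a) = √(2·2.69/2.916) ≈ 1.36 s.

t ≈ 1.36 s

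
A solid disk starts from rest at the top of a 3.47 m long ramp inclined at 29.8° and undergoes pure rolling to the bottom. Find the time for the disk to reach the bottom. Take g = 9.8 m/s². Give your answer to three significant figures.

For this body I = (1/2)MR², i.e. k = I/(MR²) = 0.5.
Along the incline Mg sinθ − f = Ma, and torque about the center fR = Iα = kMR²(a/R) gives f = kMa.
Hence a = g sinθ/(1+k) = 9.8×sin29.8°/1.5 = 3.247 m/s².
With constant a from rest, t = √(2L/a) = √(2·3.47/3.247) ≈ 1.46 s.

t ≈ 1.46 s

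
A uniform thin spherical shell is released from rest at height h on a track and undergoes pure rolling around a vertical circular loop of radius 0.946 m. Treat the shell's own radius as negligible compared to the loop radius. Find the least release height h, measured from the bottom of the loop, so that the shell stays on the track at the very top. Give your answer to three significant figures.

h_min ≈ 2.68 m

With I = (2/3)MR², the ratio k = I/(MR²) is 2/3.
At the top, contact is just lost when gravity alone supplies the centripetal force: Mg = Mv_top²/r, i.e. v_top² = gr.
With ω = v/R, the kinetic energy at speed v is ½(1+k)Mv² = (5/6)Mv².
Energy conservation from release (height h) to the top (height 2r): Mgh = Mg(2r) + (5/6)M·gr.
Thus h_min = 2r + (1+k)r/2 = r(2 + 1.667/2) = 0.946 × 2.833 ≈ 2.68 m.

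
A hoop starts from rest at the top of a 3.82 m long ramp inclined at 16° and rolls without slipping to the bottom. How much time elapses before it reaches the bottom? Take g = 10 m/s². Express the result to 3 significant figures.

t ≈ 2.35 s

The moment of inertia is MR², giving k ≡ I/(MR²) = 1.
Newton's second law down the slope: Mg sinθ − f = Ma. The torque equation fR = Iα (with α = a/R) gives f = kMa.
Hence a = g sinθ/(1+k) = 10×sin16°/2 = 1.378 m/s².
With constant a from rest, t = √(2L/a) = √(2·3.82/1.378) ≈ 2.35 s.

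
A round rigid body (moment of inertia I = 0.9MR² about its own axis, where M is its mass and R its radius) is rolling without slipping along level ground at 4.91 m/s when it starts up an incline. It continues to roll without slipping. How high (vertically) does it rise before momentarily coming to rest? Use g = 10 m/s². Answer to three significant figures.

The moment of inertia is 0.9MR², giving k ≡ I/(MR²) = 0.9.
The rolling condition ω = v/R makes the rotational term ½I(v/R)² = ½kMv², so KE_total = ½(1+k)Mv² = (19/20)Mv².
All of this converts to potential energy at the highest point: (19/20)Mv₀² = Mgh.
Thus h = (1+k)v₀²/(2g) = 1.9 × 4.91² / (2 × 10) ≈ 2.29 m.

h ≈ 2.29 m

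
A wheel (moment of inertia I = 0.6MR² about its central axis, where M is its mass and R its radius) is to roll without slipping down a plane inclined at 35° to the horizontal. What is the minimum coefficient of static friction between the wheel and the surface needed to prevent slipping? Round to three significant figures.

μ_min ≈ 0.263

Here I = 0.6MR², so the shape factor k = I/(MR²) = 0.6.
Newton's second law down the slope: Mg sinθ − f = Ma. The torque equation fR = Iα (with α = a/R) gives f = kMa.
These give a = g sinθ/(1+k) and the required friction f = kMg sinθ/(1+k).
The normal force is N = Mg cosθ, so μ_min = f/N = k tanθ/(1+k).
μ_min = 0.6 × tan35° / 1.6 ≈ 0.263.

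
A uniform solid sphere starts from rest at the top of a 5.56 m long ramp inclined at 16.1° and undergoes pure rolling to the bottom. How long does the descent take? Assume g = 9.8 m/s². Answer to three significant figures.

t ≈ 2.39 s

For this body I = (2/5)MR², i.e. k = I/(MR²) = 0.4.
Translational: Mg sinθ − f = Ma. Rotational about the CM: fR = Iα = kMRa, so f = kMa.
Hence a = g sinθ/(1+k) = 9.8×sin16.1°/1.4 = 1.941 m/s².
Starting from rest, L = ½at², so t = √(2L/a) = √(2×5.56/1.941) ≈ 2.39 s.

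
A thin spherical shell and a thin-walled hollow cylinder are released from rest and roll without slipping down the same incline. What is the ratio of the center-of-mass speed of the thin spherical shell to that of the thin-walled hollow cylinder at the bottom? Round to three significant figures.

Each satisfies Mgh = ½(1+k)Mv² with k = I/(MR²), so v ∝ 1/√(1+k).
For the thin spherical shell k = 2/3; for the thin-walled hollow cylinder k = 1.
v₁/v₂ = √((1+k₂)/(1+k₁)) = √(2/1.667) ≈ 1.10.

v_ratio ≈ 1.10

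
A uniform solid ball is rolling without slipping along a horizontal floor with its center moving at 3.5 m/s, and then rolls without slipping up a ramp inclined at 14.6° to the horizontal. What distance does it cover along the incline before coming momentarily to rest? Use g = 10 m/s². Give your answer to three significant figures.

Here I = (2/5)MR², so the shape factor k = I/(MR²) = 0.4.
The rolling condition ω = v/R makes the rotational term ½I(v/R)² = ½kMv², so KE_total = ½(1+k)Mv² = (7/10)Mv².
Setting this equal to Mgh gives the vertical rise h = (1+k)v₀²/(2g) = 1.4×3.5²/(2×10) = 0.8575 m.
The distance along the slope is d = h/sinθ = 0.8575/sin14.6° ≈ 3.40 m.

d ≈ 3.40 m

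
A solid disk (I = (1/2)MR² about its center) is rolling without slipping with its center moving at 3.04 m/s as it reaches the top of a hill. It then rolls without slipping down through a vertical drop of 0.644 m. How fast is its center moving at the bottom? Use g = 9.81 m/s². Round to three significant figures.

The moment of inertia is (1/2)MR², giving k ≡ I/(MR²) = 0.5.
The rolling condition ω = v/R makes the rotational term ½I(v/R)² = ½kMv², so KE_total = ½(1+k)Mv² = (3/4)Mv².
Conserving energy between top and bottom: (3/4)Mv² = (3/4)Mv₀² + Mgh, hence v² = v₀² + 2gh/(1+k).
v = √(3.04² + 2×9.81×0.644/1.5) = √17.67 ≈ 4.20 m/s.

v ≈ 4.20 m/s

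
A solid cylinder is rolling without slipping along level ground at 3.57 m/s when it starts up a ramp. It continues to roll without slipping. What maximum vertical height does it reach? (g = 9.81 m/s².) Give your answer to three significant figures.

h ≈ 0.974 m

For this body I = (1/2)MR², i.e. k = I/(MR²) = 0.5.
The rolling condition ω = v/R makes the rotational term ½I(v/R)² = ½kMv², so KE_total = ½(1+k)Mv² = (3/4)Mv².
At the top the kinetic energy is zero, so (3/4)Mv₀² = Mgh.
Thus h = (1+k)v₀²/(2g) = 1.5 × 3.57² / (2 × 9.81) ≈ 0.974 m.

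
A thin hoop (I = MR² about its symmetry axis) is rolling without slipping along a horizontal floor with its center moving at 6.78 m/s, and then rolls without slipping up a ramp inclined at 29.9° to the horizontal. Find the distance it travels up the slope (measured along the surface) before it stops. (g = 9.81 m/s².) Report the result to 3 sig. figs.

d ≈ 9.40 m

The moment of inertia is MR², giving k ≡ I/(MR²) = 1.
Since it rolls without slipping, ω = v/R and KE = ½Mv² + ½Iω² = ½(1+k)Mv² = Mv².
Setting this equal to Mgh gives the vertical rise h = (1+k)v₀²/(2g) = 2×6.78²/(2×9.81) = 4.686 m.
The distance along the slope is d = h/sinθ = 4.686/sin29.9° ≈ 9.40 m.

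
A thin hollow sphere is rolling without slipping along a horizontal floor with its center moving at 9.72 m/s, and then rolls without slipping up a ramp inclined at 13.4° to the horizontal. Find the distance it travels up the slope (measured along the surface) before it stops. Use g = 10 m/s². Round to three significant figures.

d ≈ 34.0 m

The moment of inertia is (2/3)MR², giving k ≡ I/(MR²) = 2/3.
Rolling without slipping gives ω = v/R, so the total kinetic energy is ½Mv² + ½Iω² = ½(1+k)Mv² = (5/6)Mv².
Setting this equal to Mgh gives the vertical rise h = (1+k)v₀²/(2g) = 1.667×9.72²/(2×10) = 7.873 m.
The distance along the slope is d = h/sinθ = 7.873/sin13.4° ≈ 34.0 m.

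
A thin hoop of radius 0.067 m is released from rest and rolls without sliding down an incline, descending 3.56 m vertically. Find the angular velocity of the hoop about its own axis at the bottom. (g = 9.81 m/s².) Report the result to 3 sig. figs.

ω ≈ 88.2 rad/s

For this body I = MR², i.e. k = I/(MR²) = 1.
Pure rolling means v = ωR; then KE = ½Mv² + ½I(v/R)² = ½(1+k)Mv² = Mv².
Energy conservation Mgh = ½(1+k)Mv² gives v = √(2gh/(1+k)) = √(2 × 9.81 × 3.56 / 2) = 5.91 m/s.
The angular speed follows from ω = v/R = 5.91/0.067 ≈ 88.2 rad/s.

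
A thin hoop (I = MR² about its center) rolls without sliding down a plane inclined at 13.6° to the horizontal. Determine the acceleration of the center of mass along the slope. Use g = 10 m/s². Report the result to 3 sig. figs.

a ≈ 1.18 m/s²

Here I = MR², so the shape factor k = I/(MR²) = 1.
Translational: Mg sinθ − f = Ma. Rotational about the CM: fR = Iα = kMRa, so f = kMa.
Eliminating f: Mg sinθ = (1+k)Ma, so a = g sinθ/(1+k) = 10 × sin13.6° / 2 ≈ 1.18 m/s².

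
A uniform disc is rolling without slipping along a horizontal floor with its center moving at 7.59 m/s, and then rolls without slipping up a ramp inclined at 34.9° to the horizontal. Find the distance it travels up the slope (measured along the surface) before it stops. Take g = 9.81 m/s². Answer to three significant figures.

d ≈ 7.70 m

The moment of inertia is (1/2)MR², giving k ≡ I/(MR²) = 0.5.
Pure rolling means v = ωR; then KE = ½Mv² + ½I(v/R)² = ½(1+k)Mv² = (3/4)Mv².
Setting this equal to Mgh gives the vertical rise h = (1+k)v₀²/(2g) = 1.5×7.59²/(2×9.81) = 4.404 m.
The distance along the slope is d = h/sinθ = 4.404/sin34.9° ≈ 7.70 m.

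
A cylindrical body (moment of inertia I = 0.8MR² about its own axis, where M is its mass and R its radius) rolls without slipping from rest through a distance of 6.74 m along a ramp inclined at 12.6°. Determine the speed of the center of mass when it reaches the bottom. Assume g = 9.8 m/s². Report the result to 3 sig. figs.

With I = 0.8MR², the ratio k = I/(MR²) is 0.8.
Rolling without slipping gives ω = v/R, so the total kinetic energy is ½Mv² + ½Iω² = ½(1+k)Mv² = (9/10)Mv².
The vertical drop is h = L sinθ = 6.74 × sin12.6° = 1.47 m.
Setting Mgh = (9/10)Mv² gives v = √(2gh/(1+k)) = √(2·9.8·1.47/1.8) ≈ 4.00 m/s.

v ≈ 4.00 m/s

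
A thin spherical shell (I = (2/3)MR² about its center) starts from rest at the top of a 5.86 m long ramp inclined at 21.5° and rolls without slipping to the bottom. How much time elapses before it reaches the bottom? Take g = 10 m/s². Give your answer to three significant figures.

t ≈ 2.31 s

The moment of inertia is (2/3)MR², giving k ≡ I/(MR²) = 2/3.
Translational: Mg sinθ − f = Ma. Rotational about the CM: fR = Iα = kMRa, so f = kMa.
Hence a = g sinθ/(1+k) = 10×sin21.5°/1.667 = 2.199 m/s².
With constant a from rest, t = √(2L/a) = √(2·5.86/2.199) ≈ 2.31 s.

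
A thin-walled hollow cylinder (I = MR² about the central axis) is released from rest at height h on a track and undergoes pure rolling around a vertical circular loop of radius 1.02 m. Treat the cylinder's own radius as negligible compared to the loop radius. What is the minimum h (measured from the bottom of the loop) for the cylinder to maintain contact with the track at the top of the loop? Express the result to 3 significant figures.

With I = MR², the ratio k = I/(MR²) is 1.
At the top, contact is just lost when gravity alone supplies the centripetal force: Mg = Mv_top²/r, i.e. v_top² = gr.
With ω = v/R, the kinetic energy at speed v is ½(1+k)Mv² = Mv².
Energy conservation from release (height h) to the top (height 2r): Mgh = Mg(2r) + M·gr.
Thus h_min = 2r + (1+k)r/2 = r(2 + 2/2) = 1.02 × 3 ≈ 3.06 m.

h_min ≈ 3.06 m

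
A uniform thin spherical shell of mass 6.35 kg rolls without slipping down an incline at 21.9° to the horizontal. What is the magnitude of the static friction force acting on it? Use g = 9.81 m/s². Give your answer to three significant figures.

Here I = (2/3)MR², so the shape factor k = I/(MR²) = 2/3.
Newton's second law down the slope: Mg sinθ − f = Ma. The torque equation fR = Iα (with α = a/R) gives f = kMa.
Combining, a = g sinθ/(1+k) and f = kMa = kMg sinθ/(1+k).
f = (2/3) × 6.35 × 9.81 × sin21.9° / 1.667 ≈ 9.29 N.

f ≈ 9.29 N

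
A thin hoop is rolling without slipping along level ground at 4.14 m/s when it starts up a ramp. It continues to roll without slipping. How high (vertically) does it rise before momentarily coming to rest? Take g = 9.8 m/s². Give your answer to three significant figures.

h ≈ 1.75 m

Here I = MR², so the shape factor k = I/(MR²) = 1.
The rolling condition ω = v/R makes the rotational term ½I(v/R)² = ½kMv², so KE_total = ½(1+k)Mv² = Mv².
At the top the kinetic energy is zero, so Mv₀² = Mgh.
Thus h = (1+k)v₀²/(2g) = 2 × 4.14² / (2 × 9.8) ≈ 1.75 m.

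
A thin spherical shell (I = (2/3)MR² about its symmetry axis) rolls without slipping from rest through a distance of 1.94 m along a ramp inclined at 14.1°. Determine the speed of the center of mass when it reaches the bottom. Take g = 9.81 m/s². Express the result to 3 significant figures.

v ≈ 2.36 m/s

Here I = (2/3)MR², so the shape factor k = I/(MR²) = 2/3.
Pure rolling means v = ωR; then KE = ½Mv² + ½I(v/R)² = ½(1+k)Mv² = (5/6)Mv².
The vertical drop is h = L sinθ = 1.94 × sin14.1° = 0.4726 m.
Setting Mgh = (5/6)Mv² gives v = √(2gh/(1+k)) = √(2·9.81·0.4726/1.667) ≈ 2.36 m/s.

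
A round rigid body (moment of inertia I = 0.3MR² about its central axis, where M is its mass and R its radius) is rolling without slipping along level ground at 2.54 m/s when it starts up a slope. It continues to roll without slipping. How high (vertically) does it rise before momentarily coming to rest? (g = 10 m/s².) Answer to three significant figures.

h ≈ 0.419 m

Here I = 0.3MR², so the shape factor k = I/(MR²) = 0.3.
Rolling without slipping gives ω = v/R, so the total kinetic energy is ½Mv² + ½Iω² = ½(1+k)Mv² = (13/20)Mv².
All of this converts to potential energy at the highest point: (13/20)Mv₀² = Mgh.
Thus h = (1+k)v₀²/(2g) = 1.3 × 2.54² / (2 × 10) ≈ 0.419 m.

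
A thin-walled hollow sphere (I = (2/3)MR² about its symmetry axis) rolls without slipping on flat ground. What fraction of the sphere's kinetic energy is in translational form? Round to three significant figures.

Here I = (2/3)MR², so the shape factor k = I/(MR²) = 2/3.
With ω = v/R, KE_trans = ½Mv² and KE_rot = ½Iω² = ½kMv², so KE_total = ½(1+k)Mv².
The translational fraction is therefore 1/(1+k) = 1/1.667 ≈ 0.600.

fraction ≈ 0.600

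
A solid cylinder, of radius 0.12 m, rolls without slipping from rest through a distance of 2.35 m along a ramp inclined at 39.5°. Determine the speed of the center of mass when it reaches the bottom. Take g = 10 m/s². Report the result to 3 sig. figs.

For this body I = (1/2)MR², i.e. k = I/(MR²) = 0.5.
The rolling condition ω = v/R makes the rotational term ½I(v/R)² = ½kMv², so KE_total = ½(1+k)Mv² = (3/4)Mv².
The vertical drop is h = L sinθ = 2.35 × sin39.5° = 1.495 m.
Energy conservation: Mgh = (3/4)Mv², so v = √(2gh/(1+k)) = √(2 × 10 × 1.495 / 1.5) ≈ 4.46 m/s.

v ≈ 4.46 m/s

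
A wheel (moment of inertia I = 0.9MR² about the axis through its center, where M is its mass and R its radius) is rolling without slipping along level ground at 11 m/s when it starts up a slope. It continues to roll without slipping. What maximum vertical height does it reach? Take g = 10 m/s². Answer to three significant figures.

The moment of inertia is 0.9MR², giving k ≡ I/(MR²) = 0.9.
Pure rolling means v = ωR; then KE = ½Mv² + ½I(v/R)² = ½(1+k)Mv² = (19/20)Mv².
All of this converts to potential energy at the highest point: (19/20)Mv₀² = Mgh.
Thus h = (1+k)v₀²/(2g) = 1.9 × 11² / (2 × 10) ≈ 11.5 m.

h ≈ 11.5 m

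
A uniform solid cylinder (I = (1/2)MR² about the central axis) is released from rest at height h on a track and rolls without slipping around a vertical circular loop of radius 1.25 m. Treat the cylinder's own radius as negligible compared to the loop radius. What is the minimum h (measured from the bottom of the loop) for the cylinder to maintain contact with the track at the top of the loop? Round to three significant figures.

h_min ≈ 3.44 m

Here I = (1/2)MR², so the shape factor k = I/(MR²) = 0.5.
At the top, contact is just lost when gravity alone supplies the centripetal force: Mg = Mv_top²/r, i.e. v_top² = gr.
With ω = v/R, the kinetic energy at speed v is ½(1+k)Mv² = (3/4)Mv².
Energy conservation from release (height h) to the top (height 2r): Mgh = Mg(2r) + (3/4)M·gr.
Thus h_min = 2r + (1+k)r/2 = r(2 + 1.5/2) = 1.25 × 2.75 ≈ 3.44 m.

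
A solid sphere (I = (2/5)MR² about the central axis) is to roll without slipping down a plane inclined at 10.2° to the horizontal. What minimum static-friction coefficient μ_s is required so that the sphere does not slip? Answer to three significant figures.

μ_min ≈ 0.0514

Here I = (2/5)MR², so the shape factor k = I/(MR²) = 0.4.
Newton's second law down the slope: Mg sinθ − f = Ma. The torque equation fR = Iα (with α = a/R) gives f = kMa.
These give a = g sinθ/(1+k) and the required friction f = kMg sinθ/(1+k).
With N = Mg cosθ, the no-slip condition f ≤ μN gives μ_min = f/N = k tanθ/(1+k).
μ_min = 0.4 × tan10.2° / 1.4 ≈ 0.0514.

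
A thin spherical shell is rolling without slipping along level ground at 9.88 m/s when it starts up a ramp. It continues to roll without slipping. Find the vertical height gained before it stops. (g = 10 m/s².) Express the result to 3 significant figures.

The moment of inertia is (2/3)MR², giving k ≡ I/(MR²) = 2/3.
The rolling condition ω = v/R makes the rotational term ½I(v/R)² = ½kMv², so KE_total = ½(1+k)Mv² = (5/6)Mv².
At the top the kinetic energy is zero, so (5/6)Mv₀² = Mgh.
Thus h = (1+k)v₀²/(2g) = 1.667 × 9.88² / (2 × 10) ≈ 8.13 m.

h ≈ 8.13 m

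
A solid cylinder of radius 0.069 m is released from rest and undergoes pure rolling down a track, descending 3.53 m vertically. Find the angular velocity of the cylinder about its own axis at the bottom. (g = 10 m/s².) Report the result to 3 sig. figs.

With I = (1/2)MR², the ratio k = I/(MR²) is 0.5.
Rolling without slipping gives ω = v/R, so the total kinetic energy is ½Mv² + ½Iω² = ½(1+k)Mv² = (3/4)Mv².
Energy conservation Mgh = ½(1+k)Mv² gives v = √(2gh/(1+k)) = √(2 × 10 × 3.53 / 1.5) = 6.861 m/s.
Then ω = v/R = 6.861 / 0.069 ≈ 99.4 rad/s.

ω ≈ 99.4 rad/s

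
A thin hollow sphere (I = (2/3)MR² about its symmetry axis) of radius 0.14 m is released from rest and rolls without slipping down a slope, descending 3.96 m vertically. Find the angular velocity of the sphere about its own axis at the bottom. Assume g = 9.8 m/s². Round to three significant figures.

ω ≈ 48.7 rad/s

With I = (2/3)MR², the ratio k = I/(MR²) is 2/3.
Since it rolls without slipping, ω = v/R and KE = ½Mv² + ½Iω² = ½(1+k)Mv² = (5/6)Mv².
Energy conservation Mgh = ½(1+k)Mv² gives v = √(2gh/(1+k)) = √(2 × 9.8 × 3.96 / 1.667) = 6.824 m/s.
The angular speed follows from ω = v/R = 6.824/0.14 ≈ 48.7 rad/s.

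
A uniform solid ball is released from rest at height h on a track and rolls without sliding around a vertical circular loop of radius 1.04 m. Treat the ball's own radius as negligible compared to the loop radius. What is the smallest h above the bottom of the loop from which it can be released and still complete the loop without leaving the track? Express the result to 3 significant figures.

The moment of inertia is (2/5)MR², giving k ≡ I/(MR²) = 0.4.
At the top of the loop, the minimum-contact condition is Mg = Mv_top²/r, so v_top² = gr.
With ω = v/R, the kinetic energy at speed v is ½(1+k)Mv² = (7/10)Mv².
Energy conservation from release (height h) to the top (height 2r): Mgh = Mg(2r) + (7/10)M·gr.
Thus h_min = 2r + (1+k)r/2 = r(2 + 1.4/2) = 1.04 × 2.7 ≈ 2.81 m.

h_min ≈ 2.81 m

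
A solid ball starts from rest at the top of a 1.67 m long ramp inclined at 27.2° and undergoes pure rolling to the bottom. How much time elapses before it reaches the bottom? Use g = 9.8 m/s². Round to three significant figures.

Here I = (2/5)MR², so the shape factor k = I/(MR²) = 0.4.
Along the incline Mg sinθ − f = Ma, and torque about the center fR = Iα = kMR²(a/R) gives f = kMa.
Hence a = g sinθ/(1+k) = 9.8×sin27.2°/1.4 = 3.2 m/s².
Starting from rest, L = ½at², so t = √(2L/a) = √(2×1.67/3.2) ≈ 1.02 s.

t ≈ 1.02 s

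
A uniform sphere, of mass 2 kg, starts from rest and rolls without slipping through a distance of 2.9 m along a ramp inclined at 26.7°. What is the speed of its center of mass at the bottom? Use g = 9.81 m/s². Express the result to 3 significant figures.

v ≈ 4.27 m/s

With I = (2/5)MR², the ratio k = I/(MR²) is 0.4.
Rolling without slipping gives ω = v/R, so the total kinetic energy is ½Mv² + ½Iω² = ½(1+k)Mv² = (7/10)Mv².
The vertical drop is h = L sinθ = 2.9 × sin26.7° = 1.303 m.
Setting Mgh = (7/10)Mv² gives v = √(2gh/(1+k)) = √(2·9.81·1.303/1.4) ≈ 4.27 m/s.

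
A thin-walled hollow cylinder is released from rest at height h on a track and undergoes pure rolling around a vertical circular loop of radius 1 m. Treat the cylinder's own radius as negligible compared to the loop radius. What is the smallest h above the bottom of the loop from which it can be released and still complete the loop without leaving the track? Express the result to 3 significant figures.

Here I = MR², so the shape factor k = I/(MR²) = 1.
At the top, contact is just lost when gravity alone supplies the centripetal force: Mg = Mv_top²/r, i.e. v_top² = gr.
With ω = v/R, the kinetic energy at speed v is ½(1+k)Mv² = Mv².
Energy conservation from release (height h) to the top (height 2r): Mgh = Mg(2r) + M·gr.
Thus h_min = 2r + (1+k)r/2 = r(2 + 2/2) = 1 × 3 ≈ 3.00 m.

h_min ≈ 3.00 m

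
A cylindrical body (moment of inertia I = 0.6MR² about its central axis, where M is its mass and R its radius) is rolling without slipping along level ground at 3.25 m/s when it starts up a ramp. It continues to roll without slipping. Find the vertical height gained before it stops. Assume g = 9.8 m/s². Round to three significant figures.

h ≈ 0.862 m

With I = 0.6MR², the ratio k = I/(MR²) is 0.6.
Rolling without slipping gives ω = v/R, so the total kinetic energy is ½Mv² + ½Iω² = ½(1+k)Mv² = (4/5)Mv².
All of this converts to potential energy at the highest point: (4/5)Mv₀² = Mgh.
Thus h = (1+k)v₀²/(2g) = 1.6 × 3.25² / (2 × 9.8) ≈ 0.862 m.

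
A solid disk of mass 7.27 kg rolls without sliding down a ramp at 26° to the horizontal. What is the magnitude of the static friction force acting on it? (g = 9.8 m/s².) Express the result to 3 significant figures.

For this body I = (1/2)MR², i.e. k = I/(MR²) = 0.5.
Translational: Mg sinθ − f = Ma. Rotational about the CM: fR = Iα = kMRa, so f = kMa.
Combining, a = g sinθ/(1+k) and f = kMa = kMg sinθ/(1+k).
f = 0.5 × 7.27 × 9.8 × sin26° / 1.5 ≈ 10.4 N.

f ≈ 10.4 N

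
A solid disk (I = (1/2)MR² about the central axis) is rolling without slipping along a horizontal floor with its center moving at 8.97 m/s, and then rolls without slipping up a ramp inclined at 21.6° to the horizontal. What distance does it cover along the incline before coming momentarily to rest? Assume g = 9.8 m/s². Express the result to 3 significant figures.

d ≈ 16.7 m

Here I = (1/2)MR², so the shape factor k = I/(MR²) = 0.5.
The rolling condition ω = v/R makes the rotational term ½I(v/R)² = ½kMv², so KE_total = ½(1+k)Mv² = (3/4)Mv².
Setting this equal to Mgh gives the vertical rise h = (1+k)v₀²/(2g) = 1.5×8.97²/(2×9.8) = 6.158 m.
The distance along the slope is d = h/sinθ = 6.158/sin21.6° ≈ 16.7 m.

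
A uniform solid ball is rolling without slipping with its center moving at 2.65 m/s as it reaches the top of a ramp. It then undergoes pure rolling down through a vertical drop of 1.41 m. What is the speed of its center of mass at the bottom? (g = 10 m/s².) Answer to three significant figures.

Here I = (2/5)MR², so the shape factor k = I/(MR²) = 0.4.
Rolling without slipping gives ω = v/R, so the total kinetic energy is ½Mv² + ½Iω² = ½(1+k)Mv² = (7/10)Mv².
Conserving energy between top and bottom: (7/10)Mv² = (7/10)Mv₀² + Mgh, hence v² = v₀² + 2gh/(1+k).
v = √(2.65² + 2×10×1.41/1.4) = √27.17 ≈ 5.21 m/s.

v ≈ 5.21 m/s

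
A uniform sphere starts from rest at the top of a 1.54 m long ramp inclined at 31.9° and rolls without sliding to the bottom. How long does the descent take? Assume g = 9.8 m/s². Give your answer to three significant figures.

t ≈ 0.912 s

Here I = (2/5)MR², so the shape factor k = I/(MR²) = 0.4.
Along the incline Mg sinθ − f = Ma, and torque about the center fR = Iα = kMR²(a/R) gives f = kMa.
Hence a = g sinθ/(1+k) = 9.8×sin31.9°/1.4 = 3.699 m/s².
Starting from rest, L = ½at², so t = √(2L/a) = √(2×1.54/3.699) ≈ 0.912 s.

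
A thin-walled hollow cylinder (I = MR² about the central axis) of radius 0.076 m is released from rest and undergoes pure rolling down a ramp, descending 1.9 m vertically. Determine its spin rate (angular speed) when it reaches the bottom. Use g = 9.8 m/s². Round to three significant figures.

The moment of inertia is MR², giving k ≡ I/(MR²) = 1.
Rolling without slipping gives ω = v/R, so the total kinetic energy is ½Mv² + ½Iω² = ½(1+k)Mv² = Mv².
Energy conservation Mgh = ½(1+k)Mv² gives v = √(2gh/(1+k)) = √(2 × 9.8 × 1.9 / 2) = 4.315 m/s.
Then ω = v/R = 4.315 / 0.076 ≈ 56.8 rad/s.

ω ≈ 56.8 rad/s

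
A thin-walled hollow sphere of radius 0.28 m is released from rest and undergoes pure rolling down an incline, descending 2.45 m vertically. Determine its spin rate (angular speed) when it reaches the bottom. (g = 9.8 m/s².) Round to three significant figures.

ω ≈ 19.2 rad/s

The moment of inertia is (2/3)MR², giving k ≡ I/(MR²) = 2/3.
The rolling condition ω = v/R makes the rotational term ½I(v/R)² = ½kMv², so KE_total = ½(1+k)Mv² = (5/6)Mv².
Energy conservation Mgh = ½(1+k)Mv² gives v = √(2gh/(1+k)) = √(2 × 9.8 × 2.45 / 1.667) = 5.368 m/s.
Then ω = v/R = 5.368 / 0.28 ≈ 19.2 rad/s.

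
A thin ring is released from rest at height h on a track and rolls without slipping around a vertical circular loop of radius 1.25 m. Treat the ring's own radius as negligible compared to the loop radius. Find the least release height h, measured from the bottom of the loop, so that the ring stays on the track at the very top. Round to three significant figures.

h_min ≈ 3.75 m

With I = MR², the ratio k = I/(MR²) is 1.
At the top of the loop, the minimum-contact condition is Mg = Mv_top²/r, so v_top² = gr.
With ω = v/R, the kinetic energy at speed v is ½(1+k)Mv² = Mv².
Energy conservation from release (height h) to the top (height 2r): Mgh = Mg(2r) + M·gr.
Thus h_min = 2r + (1+k)r/2 = r(2 + 2/2) = 1.25 × 3 ≈ 3.75 m.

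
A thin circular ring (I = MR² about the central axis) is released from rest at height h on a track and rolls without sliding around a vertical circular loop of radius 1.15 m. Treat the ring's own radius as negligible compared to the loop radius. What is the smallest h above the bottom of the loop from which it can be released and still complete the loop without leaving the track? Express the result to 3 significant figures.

h_min ≈ 3.45 m

The moment of inertia is MR², giving k ≡ I/(MR²) = 1.
At the top, contact is just lost when gravity alone supplies the centripetal force: Mg = Mv_top²/r, i.e. v_top² = gr.
With ω = v/R, the kinetic energy at speed v is ½(1+k)Mv² = Mv².
Energy conservation from release (height h) to the top (height 2r): Mgh = Mg(2r) + M·gr.
Thus h_min = 2r + (1+k)r/2 = r(2 + 2/2) = 1.15 × 3 ≈ 3.45 m.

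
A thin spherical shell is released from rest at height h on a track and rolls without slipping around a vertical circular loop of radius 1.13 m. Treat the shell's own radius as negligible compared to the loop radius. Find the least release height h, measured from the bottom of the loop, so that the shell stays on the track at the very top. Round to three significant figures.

h_min ≈ 3.20 m

Here I = (2/3)MR², so the shape factor k = I/(MR²) = 2/3.
At the top, contact is just lost when gravity alone supplies the centripetal force: Mg = Mv_top²/r, i.e. v_top² = gr.
With ω = v/R, the kinetic energy at speed v is ½(1+k)Mv² = (5/6)Mv².
Energy conservation from release (height h) to the top (height 2r): Mgh = Mg(2r) + (5/6)M·gr.
Thus h_min = 2r + (1+k)r/2 = r(2 + 1.667/2) = 1.13 × 2.833 ≈ 3.20 m.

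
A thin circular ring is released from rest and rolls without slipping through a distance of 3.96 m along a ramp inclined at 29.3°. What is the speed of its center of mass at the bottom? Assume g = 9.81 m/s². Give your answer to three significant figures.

Here I = MR², so the shape factor k = I/(MR²) = 1.
Since it rolls without slipping, ω = v/R and KE = ½Mv² + ½Iω² = ½(1+k)Mv² = Mv².
The vertical drop is h = L sinθ = 3.96 × sin29.3° = 1.938 m.
Setting Mgh = Mv² gives v = √(2gh/(1+k)) = √(2·9.81·1.938/2) ≈ 4.36 m/s.

v ≈ 4.36 m/s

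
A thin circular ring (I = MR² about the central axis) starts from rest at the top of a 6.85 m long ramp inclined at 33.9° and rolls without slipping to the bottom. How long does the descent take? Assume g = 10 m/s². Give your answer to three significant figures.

t ≈ 2.22 s

Here I = MR², so the shape factor k = I/(MR²) = 1.
Newton's second law down the slope: Mg sinθ − f = Ma. The torque equation fR = Iα (with α = a/R) gives f = kMa.
Hence a = g sinθ/(1+k) = 10×sin33.9°/2 = 2.789 m/s².
With constant a from rest, t = √(2L/a) = √(2·6.85/2.789) ≈ 2.22 s.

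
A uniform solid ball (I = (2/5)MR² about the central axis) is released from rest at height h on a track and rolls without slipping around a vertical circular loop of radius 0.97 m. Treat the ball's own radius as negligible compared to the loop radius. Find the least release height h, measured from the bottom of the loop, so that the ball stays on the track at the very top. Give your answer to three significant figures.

Here I = (2/5)MR², so the shape factor k = I/(MR²) = 0.4.
At the top, contact is just lost when gravity alone supplies the centripetal force: Mg = Mv_top²/r, i.e. v_top² = gr.
With ω = v/R, the kinetic energy at speed v is ½(1+k)Mv² = (7/10)Mv².
Energy conservation from release (height h) to the top (height 2r): Mgh = Mg(2r) + (7/10)M·gr.
Thus h_min = 2r + (1+k)r/2 = r(2 + 1.4/2) = 0.97 × 2.7 ≈ 2.62 m.

h_min ≈ 2.62 m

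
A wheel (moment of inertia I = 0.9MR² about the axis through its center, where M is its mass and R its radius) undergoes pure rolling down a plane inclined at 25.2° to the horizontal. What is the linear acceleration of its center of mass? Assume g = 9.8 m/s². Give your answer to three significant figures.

a ≈ 2.20 m/s²

For this body I = 0.9MR², i.e. k = I/(MR²) = 0.9.
Newton's second law down the slope: Mg sinθ − f = Ma. The torque equation fR = Iα (with α = a/R) gives f = kMa.
Eliminating f: Mg sinθ = (1+k)Ma, so a = g sinθ/(1+k) = 9.8 × sin25.2° / 1.9 ≈ 2.20 m/s².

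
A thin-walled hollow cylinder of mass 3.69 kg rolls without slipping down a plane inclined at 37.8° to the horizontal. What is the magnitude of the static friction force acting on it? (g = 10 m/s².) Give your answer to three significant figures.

f ≈ 11.3 N

With I = MR², the ratio k = I/(MR²) is 1.
Along the incline Mg sinθ − f = Ma, and torque about the center fR = Iα = kMR²(a/R) gives f = kMa.
Combining, a = g sinθ/(1+k) and f = kMa = kMg sinθ/(1+k).
f = 1 × 3.69 × 10 × sin37.8° / 2 ≈ 11.3 N.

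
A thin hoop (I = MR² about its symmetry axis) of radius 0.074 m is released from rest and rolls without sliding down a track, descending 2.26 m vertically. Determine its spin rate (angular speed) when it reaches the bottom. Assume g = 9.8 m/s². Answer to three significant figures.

With I = MR², the ratio k = I/(MR²) is 1.
The rolling condition ω = v/R makes the rotational term ½I(v/R)² = ½kMv², so KE_total = ½(1+k)Mv² = Mv².
Energy conservation Mgh = ½(1+k)Mv² gives v = √(2gh/(1+k)) = √(2 × 9.8 × 2.26 / 2) = 4.706 m/s.
Then ω = v/R = 4.706 / 0.074 ≈ 63.6 rad/s.

ω ≈ 63.6 rad/s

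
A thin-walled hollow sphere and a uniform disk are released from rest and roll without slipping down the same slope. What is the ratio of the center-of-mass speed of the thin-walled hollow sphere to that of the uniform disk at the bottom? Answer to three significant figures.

v_ratio ≈ 0.949

Each satisfies Mgh = ½(1+k)Mv² with k = I/(MR²), so v ∝ 1/√(1+k).
For the thin-walled hollow sphere k = 2/3; for the uniform disk k = 0.5.
v₁/v₂ = √((1+k₂)/(1+k₁)) = √(1.5/1.667) ≈ 0.949.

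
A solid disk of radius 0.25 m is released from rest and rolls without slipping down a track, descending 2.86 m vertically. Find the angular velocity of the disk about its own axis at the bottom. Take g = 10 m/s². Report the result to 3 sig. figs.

ω ≈ 24.7 rad/s

The moment of inertia is (1/2)MR², giving k ≡ I/(MR²) = 0.5.
The rolling condition ω = v/R makes the rotational term ½I(v/R)² = ½kMv², so KE_total = ½(1+k)Mv² = (3/4)Mv².
Energy conservation Mgh = ½(1+k)Mv² gives v = √(2gh/(1+k)) = √(2 × 10 × 2.86 / 1.5) = 6.175 m/s.
Then ω = v/R = 6.175 / 0.25 ≈ 24.7 rad/s.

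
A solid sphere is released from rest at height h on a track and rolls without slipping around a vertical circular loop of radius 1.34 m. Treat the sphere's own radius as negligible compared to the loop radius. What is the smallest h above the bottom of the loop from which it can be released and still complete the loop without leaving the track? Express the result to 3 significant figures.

For this body I = (2/5)MR², i.e. k = I/(MR²) = 0.4.
At the top of the loop, the minimum-contact condition is Mg = Mv_top²/r, so v_top² = gr.
With ω = v/R, the kinetic energy at speed v is ½(1+k)Mv² = (7/10)Mv².
Energy conservation from release (height h) to the top (height 2r): Mgh = Mg(2r) + (7/10)M·gr.
Thus h_min = 2r + (1+k)r/2 = r(2 + 1.4/2) = 1.34 × 2.7 ≈ 3.62 m.

h_min ≈ 3.62 m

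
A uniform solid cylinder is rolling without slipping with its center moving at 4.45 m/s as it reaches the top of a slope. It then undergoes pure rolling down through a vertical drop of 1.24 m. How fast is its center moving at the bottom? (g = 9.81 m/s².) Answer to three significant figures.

For this body I = (1/2)MR², i.e. k = I/(MR²) = 0.5.
Since it rolls without slipping, ω = v/R and KE = ½Mv² + ½Iω² = ½(1+k)Mv² = (3/4)Mv².
Energy conservation: (3/4)Mv₀² + Mgh = (3/4)Mv², so v² = v₀² + 2gh/(1+k).
v = √(4.45² + 2×9.81×1.24/1.5) = √36.02 ≈ 6.00 m/s.

v ≈ 6.00 m/s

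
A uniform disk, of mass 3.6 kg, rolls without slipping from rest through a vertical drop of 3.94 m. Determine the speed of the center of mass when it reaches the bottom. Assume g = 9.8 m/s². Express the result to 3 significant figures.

With I = (1/2)MR², the ratio k = I/(MR²) is 0.5.
Since it rolls without slipping, ω = v/R and KE = ½Mv² + ½Iω² = ½(1+k)Mv² = (3/4)Mv².
Energy conservation: Mgh = (3/4)Mv², so v = √(2gh/(1+k)) = √(2 × 9.8 × 3.94 / 1.5) ≈ 7.18 m/s.

v ≈ 7.18 m/s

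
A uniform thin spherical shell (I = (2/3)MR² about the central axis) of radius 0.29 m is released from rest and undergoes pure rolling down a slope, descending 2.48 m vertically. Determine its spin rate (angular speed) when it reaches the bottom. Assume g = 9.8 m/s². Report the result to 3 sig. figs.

With I = (2/3)MR², the ratio k = I/(MR²) is 2/3.
Pure rolling means v = ωR; then KE = ½Mv² + ½I(v/R)² = ½(1+k)Mv² = (5/6)Mv².
Energy conservation Mgh = ½(1+k)Mv² gives v = √(2gh/(1+k)) = √(2 × 9.8 × 2.48 / 1.667) = 5.4 m/s.
Then ω = v/R = 5.4 / 0.29 ≈ 18.6 rad/s.

ω ≈ 18.6 rad/s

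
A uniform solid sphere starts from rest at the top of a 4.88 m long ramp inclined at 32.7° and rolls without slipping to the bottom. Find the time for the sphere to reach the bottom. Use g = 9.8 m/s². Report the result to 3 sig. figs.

t ≈ 1.61 s

With I = (2/5)MR², the ratio k = I/(MR²) is 0.4.
Along the incline Mg sinθ − f = Ma, and torque about the center fR = Iα = kMR²(a/R) gives f = kMa.
Hence a = g sinθ/(1+k) = 9.8×sin32.7°/1.4 = 3.782 m/s².
With constant a from rest, t = √(2L/a) = √(2·4.88/3.782) ≈ 1.61 s.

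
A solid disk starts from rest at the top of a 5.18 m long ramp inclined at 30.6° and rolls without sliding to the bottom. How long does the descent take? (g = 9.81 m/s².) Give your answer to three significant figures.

t ≈ 1.76 s

For this body I = (1/2)MR², i.e. k = I/(MR²) = 0.5.
Along the incline Mg sinθ − f = Ma, and torque about the center fR = Iα = kMR²(a/R) gives f = kMa.
Hence a = g sinθ/(1+k) = 9.81×sin30.6°/1.5 = 3.329 m/s².
With constant a from rest, t = √(2L/a) = √(2·5.18/3.329) ≈ 1.76 s.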